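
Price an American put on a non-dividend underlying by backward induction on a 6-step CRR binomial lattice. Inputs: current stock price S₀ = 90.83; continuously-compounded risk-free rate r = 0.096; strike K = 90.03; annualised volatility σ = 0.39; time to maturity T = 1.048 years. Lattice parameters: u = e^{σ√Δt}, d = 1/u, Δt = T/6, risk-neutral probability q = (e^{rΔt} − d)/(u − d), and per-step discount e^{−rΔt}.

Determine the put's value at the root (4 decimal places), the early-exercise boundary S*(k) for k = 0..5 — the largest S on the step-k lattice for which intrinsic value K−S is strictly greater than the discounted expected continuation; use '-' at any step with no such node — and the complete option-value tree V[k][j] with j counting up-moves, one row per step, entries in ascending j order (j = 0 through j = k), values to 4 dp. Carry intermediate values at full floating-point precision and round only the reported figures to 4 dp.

price = 10.1982
boundary = - - 65.5625 55.7017 65.5625 77.1689
tree:
10.1982
16.1111 4.8769
24.4675 8.6470 1.4302
34.3283 14.8738 2.9741 0.0000
42.7060 24.4675 6.1847 0.0000 0.0000
49.8237 34.3283 12.8611 0.0000 0.0000 0.0000
55.8709 42.7060 24.4675 0.0000 0.0000 0.0000 0.0000

params: Δt=0.17467 u=1.17703 d=0.84960 q=0.51098 e^(-rΔt)=0.98337
t_6 payoffs: 55.8709 42.7060 24.4675 0.0000 0.0000 0.0000 0.0000
t_5: node(5,0) S=40.2063 payoff=49.8237 vs cont=48.3267 → 49.8237 [stop]  node(5,1) S=55.7017 payoff=34.3283 vs cont=32.8313 → 34.3283 [stop]  node(5,2) S=77.1689 payoff=12.8611 vs cont=11.7661 → 12.8611 [stop]  node(5,3) S=106.9095 payoff=0.0000 vs cont=0.0000 → 0.0000 [wait]  node(5,4) S=148.1121 payoff=0.0000 vs cont=0.0000 → 0.0000 [wait]  node(5,5) S=205.1940 payoff=0.0000 vs cont=0.0000 → 0.0000 [wait]  ⇒ S*(5)=77.1689
t_4: node(4,0) S=47.3240 payoff=42.7060 vs cont=41.2090 → 42.7060 [stop]  node(4,1) S=65.5625 payoff=24.4675 vs cont=22.9705 → 24.4675 [stop]  node(4,2) S=90.8300 payoff=0.0000 vs cont=6.1847 → 6.1847 [wait]  node(4,3) S=125.8356 payoff=0.0000 vs cont=0.0000 → 0.0000 [wait]  node(4,4) S=174.3322 payoff=0.0000 vs cont=0.0000 → 0.0000 [wait]  ⇒ S*(4)=65.5625
t_3: node(3,0) S=55.7017 payoff=34.3283 vs cont=32.8313 → 34.3283 [stop]  node(3,1) S=77.1689 payoff=12.8611 vs cont=14.8738 → 14.8738 [wait]  node(3,2) S=106.9095 payoff=0.0000 vs cont=2.9741 → 2.9741 [wait]  node(3,3) S=148.1121 payoff=0.0000 vs cont=0.0000 → 0.0000 [wait]  ⇒ S*(3)=55.7017
t_2: node(2,0) S=65.5625 payoff=24.4675 vs cont=23.9819 → 24.4675 [stop]  node(2,1) S=90.8300 payoff=0.0000 vs cont=8.6470 → 8.6470 [wait]  node(2,2) S=125.8356 payoff=0.0000 vs cont=1.4302 → 1.4302 [wait]  ⇒ S*(2)=65.5625
t_1: node(1,0) S=77.1689 payoff=12.8611 vs cont=16.1111 → 16.1111 [wait]  node(1,1) S=106.9095 payoff=0.0000 vs cont=4.8769 → 4.8769 [wait]  ⇒ S*(1)=-
t_0: node(0,0) S=90.8300 payoff=0.0000 vs cont=10.1982 → 10.1982 [wait]  ⇒ S*(0)=-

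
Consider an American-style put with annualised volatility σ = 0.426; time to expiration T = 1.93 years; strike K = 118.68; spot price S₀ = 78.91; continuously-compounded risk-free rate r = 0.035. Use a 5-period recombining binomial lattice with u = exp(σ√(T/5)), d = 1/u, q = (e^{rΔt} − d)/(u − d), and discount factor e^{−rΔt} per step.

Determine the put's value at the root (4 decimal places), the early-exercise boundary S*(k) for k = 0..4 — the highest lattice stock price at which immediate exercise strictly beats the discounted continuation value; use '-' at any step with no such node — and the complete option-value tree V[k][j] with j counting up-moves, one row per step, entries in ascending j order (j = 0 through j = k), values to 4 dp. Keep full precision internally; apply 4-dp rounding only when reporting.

params: Δt=0.38600 u=1.30300 d=0.76746 q=0.45961 e^(-rΔt)=0.98658
t_5 payoffs: 97.6708 83.0103 58.1197 15.8603 0.0000 0.0000
t_4: node(4,0) S=27.3750 payoff=91.3050 vs cont=89.7124 → 91.3050 [stop]  node(4,1) S=46.4776 payoff=72.2024 vs cont=70.6098 → 72.2024 [stop]  node(4,2) S=78.9100 payoff=39.7700 vs cont=38.1774 → 39.7700 [stop]  node(4,3) S=133.9741 payoff=0.0000 vs cont=8.4557 → 8.4557 [wait]  node(4,4) S=227.4623 payoff=0.0000 vs cont=0.0000 → 0.0000 [wait]  ⇒ S*(4)=78.9100
t_3: node(3,0) S=35.6697 payoff=83.0103 vs cont=81.4177 → 83.0103 [stop]  node(3,1) S=60.5603 payoff=58.1197 vs cont=56.5272 → 58.1197 [stop]  node(3,2) S=102.8197 payoff=15.8603 vs cont=25.0369 → 25.0369 [wait]  node(3,3) S=174.5682 payoff=0.0000 vs cont=4.5080 → 4.5080 [wait]  ⇒ S*(3)=60.5603
t_2: node(2,0) S=46.4776 payoff=72.2024 vs cont=70.6098 → 72.2024 [stop]  node(2,1) S=78.9100 payoff=39.7700 vs cont=42.3385 → 42.3385 [wait]  node(2,2) S=133.9741 payoff=0.0000 vs cont=15.3922 → 15.3922 [wait]  ⇒ S*(2)=46.4776
t_1: node(1,0) S=60.5603 payoff=58.1197 vs cont=57.6919 → 58.1197 [stop]  node(1,1) S=102.8197 payoff=15.8603 vs cont=29.5517 → 29.5517 [wait]  ⇒ S*(1)=60.5603
t_0: node(0,0) S=78.9100 payoff=39.7700 vs cont=44.3857 → 44.3857 [wait]  ⇒ S*(0)=-

price = 44.3857
boundary = - 60.5603 46.4776 60.5603 78.9100
tree:
44.3857
58.1197 29.5517
72.2024 42.3385 15.3922
83.0103 58.1197 25.0369 4.5080
91.3050 72.2024 39.7700 8.4557 0.0000
97.6708 83.0103 58.1197 15.8603 0.0000 0.0000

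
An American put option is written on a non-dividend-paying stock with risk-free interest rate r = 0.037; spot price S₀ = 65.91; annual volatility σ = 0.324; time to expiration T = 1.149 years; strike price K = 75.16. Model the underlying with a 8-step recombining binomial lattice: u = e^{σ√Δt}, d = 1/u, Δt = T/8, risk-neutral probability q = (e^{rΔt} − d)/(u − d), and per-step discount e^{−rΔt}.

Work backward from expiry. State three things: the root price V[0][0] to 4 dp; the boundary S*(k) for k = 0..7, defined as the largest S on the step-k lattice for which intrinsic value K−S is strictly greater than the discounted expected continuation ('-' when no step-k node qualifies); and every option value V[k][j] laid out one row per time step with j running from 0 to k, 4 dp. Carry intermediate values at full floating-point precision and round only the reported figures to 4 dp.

price = 13.6830
boundary = - - - 45.6007 51.5582 45.6007 51.5582 58.2941
tree:
13.6830
18.2845 9.0609
23.6578 12.9123 5.1664
29.5593 17.7962 7.9892 2.2960
34.8285 23.6018 11.9706 3.9483 0.6079
39.4888 29.5593 17.2376 6.6399 1.2006 0.0000
43.6106 34.8285 23.6018 10.8268 2.3713 0.0000 0.0000
47.2561 39.4888 29.5593 16.8659 4.6834 0.0000 0.0000 0.0000
50.4804 43.6106 34.8285 23.6018 9.2500 0.0000 0.0000 0.0000 0.0000

params: Δt=0.14363 u=1.13065 d=0.88445 q=0.49098 e^(-rΔt)=0.99470
t_8 payoffs: 50.4804 43.6106 34.8285 23.6018 9.2500 0.0000 0.0000 0.0000 0.0000
t_7: node(7,0) S=27.9039 payoff=47.2561 vs cont=46.8578 → 47.2561 [stop]  node(7,1) S=35.6712 payoff=39.4888 vs cont=39.0904 → 39.4888 [stop]  node(7,2) S=45.6007 payoff=29.5593 vs cont=29.1610 → 29.5593 [stop]  node(7,3) S=58.2941 payoff=16.8659 vs cont=16.4675 → 16.8659 [stop]  node(7,4) S=74.5209 payoff=0.6391 vs cont=4.6834 → 4.6834 [wait]  node(7,5) S=95.2645 payoff=0.0000 vs cont=0.0000 → 0.0000 [wait]  node(7,6) S=121.7824 payoff=0.0000 vs cont=0.0000 → 0.0000 [wait]  node(7,7) S=155.6818 payoff=0.0000 vs cont=0.0000 → 0.0000 [wait]  ⇒ S*(7)=58.2941
t_6: node(6,0) S=31.5494 payoff=43.6106 vs cont=43.2122 → 43.6106 [stop]  node(6,1) S=40.3315 payoff=34.8285 vs cont=34.4301 → 34.8285 [stop]  node(6,2) S=51.5582 payoff=23.6018 vs cont=23.2034 → 23.6018 [stop]  node(6,3) S=65.9100 payoff=9.2500 vs cont=10.8268 → 10.8268 [wait]  node(6,4) S=84.2567 payoff=0.0000 vs cont=2.3713 → 2.3713 [wait]  node(6,5) S=107.7105 payoff=0.0000 vs cont=0.0000 → 0.0000 [wait]  node(6,6) S=137.6928 payoff=0.0000 vs cont=0.0000 → 0.0000 [wait]  ⇒ S*(6)=51.5582
t_5: node(5,0) S=35.6712 payoff=39.4888 vs cont=39.0904 → 39.4888 [stop]  node(5,1) S=45.6007 payoff=29.5593 vs cont=29.1610 → 29.5593 [stop]  node(5,2) S=58.2941 payoff=16.8659 vs cont=17.2376 → 17.2376 [wait]  node(5,3) S=74.5209 payoff=0.6391 vs cont=6.6399 → 6.6399 [wait]  node(5,4) S=95.2645 payoff=0.0000 vs cont=1.2006 → 1.2006 [wait]  node(5,5) S=121.7824 payoff=0.0000 vs cont=0.0000 → 0.0000 [wait]  ⇒ S*(5)=45.6007
t_4: node(4,0) S=40.3315 payoff=34.8285 vs cont=34.4301 → 34.8285 [stop]  node(4,1) S=51.5582 payoff=23.6018 vs cont=23.3850 → 23.6018 [stop]  node(4,2) S=65.9100 payoff=9.2500 vs cont=11.9706 → 11.9706 [wait]  node(4,3) S=84.2567 payoff=0.0000 vs cont=3.9483 → 3.9483 [wait]  node(4,4) S=107.7105 payoff=0.0000 vs cont=0.6079 → 0.6079 [wait]  ⇒ S*(4)=51.5582
t_3: node(3,0) S=45.6007 payoff=29.5593 vs cont=29.1610 → 29.5593 [stop]  node(3,1) S=58.2941 payoff=16.8659 vs cont=17.7962 → 17.7962 [wait]  node(3,2) S=74.5209 payoff=0.6391 vs cont=7.9892 → 7.9892 [wait]  node(3,3) S=95.2645 payoff=0.0000 vs cont=2.2960 → 2.2960 [wait]  ⇒ S*(3)=45.6007
t_2: node(2,0) S=51.5582 payoff=23.6018 vs cont=23.6578 → 23.6578 [wait]  node(2,1) S=65.9100 payoff=9.2500 vs cont=12.9123 → 12.9123 [wait]  node(2,2) S=84.2567 payoff=0.0000 vs cont=5.1664 → 5.1664 [wait]  ⇒ S*(2)=-
t_1: node(1,0) S=58.2941 payoff=16.8659 vs cont=18.2845 → 18.2845 [wait]  node(1,1) S=74.5209 payoff=0.6391 vs cont=9.0609 → 9.0609 [wait]  ⇒ S*(1)=-
t_0: node(0,0) S=65.9100 payoff=9.2500 vs cont=13.6830 → 13.6830 [wait]  ⇒ S*(0)=-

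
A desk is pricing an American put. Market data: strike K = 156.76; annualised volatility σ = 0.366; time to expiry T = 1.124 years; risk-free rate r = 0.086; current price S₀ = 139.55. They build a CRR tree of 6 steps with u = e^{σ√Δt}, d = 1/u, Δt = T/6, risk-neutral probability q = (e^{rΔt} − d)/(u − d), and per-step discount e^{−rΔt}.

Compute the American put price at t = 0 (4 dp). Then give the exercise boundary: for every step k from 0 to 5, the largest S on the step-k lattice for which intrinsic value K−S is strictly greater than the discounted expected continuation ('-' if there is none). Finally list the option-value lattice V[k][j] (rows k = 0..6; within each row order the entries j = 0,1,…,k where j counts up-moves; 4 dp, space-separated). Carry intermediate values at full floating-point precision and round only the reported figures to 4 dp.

price = 26.3825
boundary = - - 101.6564 86.7635 101.6564 119.1056
tree:
26.3825
38.8242 15.3393
55.1036 24.5113 7.0677
69.9965 37.6925 12.7025 1.9112
82.7075 55.1036 22.2630 3.9762 0.0000
93.5564 69.9965 37.6544 8.2723 0.0000 0.0000
102.8158 82.7075 55.1036 17.2100 0.0000 0.0000 0.0000

params: Δt=0.18733 u=1.17165 d=0.85350 q=0.51153 e^(-rΔt)=0.98402
t_6 payoffs: 102.8158 82.7075 55.1036 17.2100 0.0000 0.0000 0.0000
t_5: node(5,0) S=63.2036 payoff=93.5564 vs cont=91.0511 → 93.5564 [stop]  node(5,1) S=86.7635 payoff=69.9965 vs cont=67.4912 → 69.9965 [stop]  node(5,2) S=119.1056 payoff=37.6544 vs cont=35.1491 → 37.6544 [stop]  node(5,3) S=163.5036 payoff=0.0000 vs cont=8.2723 → 8.2723 [wait]  node(5,4) S=224.4515 payoff=0.0000 vs cont=0.0000 → 0.0000 [wait]  node(5,5) S=308.1183 payoff=0.0000 vs cont=0.0000 → 0.0000 [wait]  ⇒ S*(5)=119.1056
t_4: node(4,0) S=74.0525 payoff=82.7075 vs cont=80.2022 → 82.7075 [stop]  node(4,1) S=101.6564 payoff=55.1036 vs cont=52.5983 → 55.1036 [stop]  node(4,2) S=139.5500 payoff=17.2100 vs cont=22.2630 → 22.2630 [wait]  node(4,3) S=191.5689 payoff=0.0000 vs cont=3.9762 → 3.9762 [wait]  node(4,4) S=262.9784 payoff=0.0000 vs cont=0.0000 → 0.0000 [wait]  ⇒ S*(4)=101.6564
t_3: node(3,0) S=86.7635 payoff=69.9965 vs cont=67.4912 → 69.9965 [stop]  node(3,1) S=119.1056 payoff=37.6544 vs cont=37.6925 → 37.6925 [wait]  node(3,2) S=163.5036 payoff=0.0000 vs cont=12.7025 → 12.7025 [wait]  node(3,3) S=224.4515 payoff=0.0000 vs cont=1.9112 → 1.9112 [wait]  ⇒ S*(3)=86.7635
t_2: node(2,0) S=101.6564 payoff=55.1036 vs cont=52.6175 → 55.1036 [stop]  node(2,1) S=139.5500 payoff=17.2100 vs cont=24.5113 → 24.5113 [wait]  node(2,2) S=191.5689 payoff=0.0000 vs cont=7.0677 → 7.0677 [wait]  ⇒ S*(2)=101.6564
t_1: node(1,0) S=119.1056 payoff=37.6544 vs cont=38.8242 → 38.8242 [wait]  node(1,1) S=163.5036 payoff=0.0000 vs cont=15.3393 → 15.3393 [wait]  ⇒ S*(1)=-
t_0: node(0,0) S=139.5500 payoff=17.2100 vs cont=26.3825 → 26.3825 [wait]  ⇒ S*(0)=-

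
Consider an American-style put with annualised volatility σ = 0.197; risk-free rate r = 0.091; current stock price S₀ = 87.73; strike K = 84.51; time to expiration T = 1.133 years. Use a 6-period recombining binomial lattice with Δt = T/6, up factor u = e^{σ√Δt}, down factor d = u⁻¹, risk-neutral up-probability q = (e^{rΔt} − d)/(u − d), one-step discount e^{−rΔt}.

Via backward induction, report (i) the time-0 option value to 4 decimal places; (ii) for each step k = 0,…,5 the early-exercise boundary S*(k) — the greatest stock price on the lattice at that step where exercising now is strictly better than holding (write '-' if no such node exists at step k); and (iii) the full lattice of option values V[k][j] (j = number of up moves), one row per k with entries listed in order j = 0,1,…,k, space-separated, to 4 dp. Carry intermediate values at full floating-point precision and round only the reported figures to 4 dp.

price = 3.1576
boundary = - - 73.9250 67.8599 73.9250 67.8599
tree:
3.1576
5.8870 1.2734
10.5850 2.6571 0.3083
16.6501 5.4023 0.7463 0.0000
22.2176 10.5850 1.8065 0.0000 0.0000
27.3284 16.6501 4.3729 0.0000 0.0000 0.0000
32.0198 22.2176 10.5850 0.0000 0.0000 0.0000 0.0000

Δt=0.18883  u=1.08938  d=0.91796  q=0.57972  discount=0.98296
step 6 (expiry): payoffs max(K−S,0) = 32.0198 22.2176 10.5850 0.0000 0.0000 0.0000 0.0000
step 5: (k=5,j=0): S=57.1816, (K−S)⁺=27.3284, hold=25.8886 ⇒ V=27.3284 exercise | (k=5,j=1): S=67.8599, (K−S)⁺=16.6501, hold=15.2103 ⇒ V=16.6501 exercise | (k=5,j=2): S=80.5322, (K−S)⁺=3.9778, hold=4.3729 ⇒ V=4.3729 continue | (k=5,j=3): S=95.5711, (K−S)⁺=0.0000, hold=0.0000 ⇒ V=0.0000 continue | (k=5,j=4): S=113.4183, (K−S)⁺=0.0000, hold=0.0000 ⇒ V=0.0000 continue | (k=5,j=5): S=134.5984, (K−S)⁺=0.0000, hold=0.0000 ⇒ V=0.0000 continue  boundary S*=67.8599
step 4: (k=4,j=0): S=62.2924, (K−S)⁺=22.2176, hold=20.7778 ⇒ V=22.2176 exercise | (k=4,j=1): S=73.9250, (K−S)⁺=10.5850, hold=9.3703 ⇒ V=10.5850 exercise | (k=4,j=2): S=87.7300, (K−S)⁺=0.0000, hold=1.8065 ⇒ V=1.8065 continue | (k=4,j=3): S=104.1130, (K−S)⁺=0.0000, hold=0.0000 ⇒ V=0.0000 continue | (k=4,j=4): S=123.5553, (K−S)⁺=0.0000, hold=0.0000 ⇒ V=0.0000 continue  boundary S*=73.9250
step 3: (k=3,j=0): S=67.8599, (K−S)⁺=16.6501, hold=15.2103 ⇒ V=16.6501 exercise | (k=3,j=1): S=80.5322, (K−S)⁺=3.9778, hold=5.4023 ⇒ V=5.4023 continue | (k=3,j=2): S=95.5711, (K−S)⁺=0.0000, hold=0.7463 ⇒ V=0.7463 continue | (k=3,j=3): S=113.4183, (K−S)⁺=0.0000, hold=0.0000 ⇒ V=0.0000 continue  boundary S*=67.8599
step 2: (k=2,j=0): S=73.9250, (K−S)⁺=10.5850, hold=9.9569 ⇒ V=10.5850 exercise | (k=2,j=1): S=87.7300, (K−S)⁺=0.0000, hold=2.6571 ⇒ V=2.6571 continue | (k=2,j=2): S=104.1130, (K−S)⁺=0.0000, hold=0.3083 ⇒ V=0.3083 continue  boundary S*=73.9250
step 1: (k=1,j=0): S=80.5322, (K−S)⁺=3.9778, hold=5.8870 ⇒ V=5.8870 continue | (k=1,j=1): S=95.5711, (K−S)⁺=0.0000, hold=1.2734 ⇒ V=1.2734 continue  boundary S*=-
step 0: (k=0,j=0): S=87.7300, (K−S)⁺=0.0000, hold=3.1576 ⇒ V=3.1576 continue  boundary S*=-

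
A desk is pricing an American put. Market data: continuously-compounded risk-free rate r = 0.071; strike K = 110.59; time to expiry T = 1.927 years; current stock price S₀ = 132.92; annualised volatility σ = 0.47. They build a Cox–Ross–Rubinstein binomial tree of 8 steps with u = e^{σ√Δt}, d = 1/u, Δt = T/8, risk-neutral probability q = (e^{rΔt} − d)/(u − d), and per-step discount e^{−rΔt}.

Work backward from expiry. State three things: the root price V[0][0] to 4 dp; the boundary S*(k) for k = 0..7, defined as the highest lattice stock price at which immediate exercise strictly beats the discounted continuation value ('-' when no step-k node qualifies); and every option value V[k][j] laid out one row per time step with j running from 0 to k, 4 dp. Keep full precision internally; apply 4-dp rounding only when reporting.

price = 16.0250
boundary = - - - - 52.8291 66.5353 52.8291 66.5353
tree:
16.0250
23.1727 8.8471
32.5491 13.8339 3.7552
44.2048 21.0746 6.4761 0.9384
57.7609 31.0879 10.9694 1.8344 0.0000
68.6437 44.0547 18.1386 3.5861 0.0000 0.0000
77.2846 57.7609 28.9974 7.0106 0.0000 0.0000 0.0000
84.1455 68.6437 44.0547 13.7051 0.0000 0.0000 0.0000 0.0000
89.5931 77.2846 57.7609 26.7924 0.0000 0.0000 0.0000 0.0000 0.0000

Δt=0.24088  u=1.25945  d=0.79400  q=0.47965  discount=0.98304
step 8 (expiry): payoffs max(K−S,0) = 89.5931 77.2846 57.7609 26.7924 0.0000 0.0000 0.0000 0.0000 0.0000
step 7: (k=7,j=0): S=26.4445, (K−S)⁺=84.1455, hold=82.2703 ⇒ V=84.1455 exercise | (k=7,j=1): S=41.9463, (K−S)⁺=68.6437, hold=66.7684 ⇒ V=68.6437 exercise | (k=7,j=2): S=66.5353, (K−S)⁺=44.0547, hold=42.1794 ⇒ V=44.0547 exercise | (k=7,j=3): S=105.5385, (K−S)⁺=5.0515, hold=13.7051 ⇒ V=13.7051 continue | (k=7,j=4): S=167.4055, (K−S)⁺=0.0000, hold=0.0000 ⇒ V=0.0000 continue | (k=7,j=5): S=265.5390, (K−S)⁺=0.0000, hold=0.0000 ⇒ V=0.0000 continue | (k=7,j=6): S=421.1986, (K−S)⁺=0.0000, hold=0.0000 ⇒ V=0.0000 continue | (k=7,j=7): S=668.1062, (K−S)⁺=0.0000, hold=0.0000 ⇒ V=0.0000 continue  boundary S*=66.5353
step 6: (k=6,j=0): S=33.3054, (K−S)⁺=77.2846, hold=75.4094 ⇒ V=77.2846 exercise | (k=6,j=1): S=52.8291, (K−S)⁺=57.7609, hold=55.8857 ⇒ V=57.7609 exercise | (k=6,j=2): S=83.7976, (K−S)⁺=26.7924, hold=28.9974 ⇒ V=28.9974 continue | (k=6,j=3): S=132.9200, (K−S)⁺=0.0000, hold=7.0106 ⇒ V=7.0106 continue | (k=6,j=4): S=210.8380, (K−S)⁺=0.0000, hold=0.0000 ⇒ V=0.0000 continue | (k=6,j=5): S=334.4318, (K−S)⁺=0.0000, hold=0.0000 ⇒ V=0.0000 continue | (k=6,j=6): S=530.4765, (K−S)⁺=0.0000, hold=0.0000 ⇒ V=0.0000 continue  boundary S*=52.8291
step 5: (k=5,j=0): S=41.9463, (K−S)⁺=68.6437, hold=66.7684 ⇒ V=68.6437 exercise | (k=5,j=1): S=66.5353, (K−S)⁺=44.0547, hold=43.2191 ⇒ V=44.0547 exercise | (k=5,j=2): S=105.5385, (K−S)⁺=5.0515, hold=18.1386 ⇒ V=18.1386 continue | (k=5,j=3): S=167.4055, (K−S)⁺=0.0000, hold=3.5861 ⇒ V=3.5861 continue | (k=5,j=4): S=265.5390, (K−S)⁺=0.0000, hold=0.0000 ⇒ V=0.0000 continue | (k=5,j=5): S=421.1986, (K−S)⁺=0.0000, hold=0.0000 ⇒ V=0.0000 continue  boundary S*=66.5353
step 4: (k=4,j=0): S=52.8291, (K−S)⁺=57.7609, hold=55.8857 ⇒ V=57.7609 exercise | (k=4,j=1): S=83.7976, (K−S)⁺=26.7924, hold=31.0879 ⇒ V=31.0879 continue | (k=4,j=2): S=132.9200, (K−S)⁺=0.0000, hold=10.9694 ⇒ V=10.9694 continue | (k=4,j=3): S=210.8380, (K−S)⁺=0.0000, hold=1.8344 ⇒ V=1.8344 continue | (k=4,j=4): S=334.4318, (K−S)⁺=0.0000, hold=0.0000 ⇒ V=0.0000 continue  boundary S*=52.8291
step 3: (k=3,j=0): S=66.5353, (K−S)⁺=44.0547, hold=44.2048 ⇒ V=44.2048 continue | (k=3,j=1): S=105.5385, (K−S)⁺=5.0515, hold=21.0746 ⇒ V=21.0746 continue | (k=3,j=2): S=167.4055, (K−S)⁺=0.0000, hold=6.4761 ⇒ V=6.4761 continue | (k=3,j=3): S=265.5390, (K−S)⁺=0.0000, hold=0.9384 ⇒ V=0.9384 continue  boundary S*=-
step 2: (k=2,j=0): S=83.7976, (K−S)⁺=26.7924, hold=32.5491 ⇒ V=32.5491 continue | (k=2,j=1): S=132.9200, (K−S)⁺=0.0000, hold=13.8339 ⇒ V=13.8339 continue | (k=2,j=2): S=210.8380, (K−S)⁺=0.0000, hold=3.7552 ⇒ V=3.7552 continue  boundary S*=-
step 1: (k=1,j=0): S=105.5385, (K−S)⁺=5.0515, hold=23.1727 ⇒ V=23.1727 continue | (k=1,j=1): S=167.4055, (K−S)⁺=0.0000, hold=8.8471 ⇒ V=8.8471 continue  boundary S*=-
step 0: (k=0,j=0): S=132.9200, (K−S)⁺=0.0000, hold=16.0250 ⇒ V=16.0250 continue  boundary S*=-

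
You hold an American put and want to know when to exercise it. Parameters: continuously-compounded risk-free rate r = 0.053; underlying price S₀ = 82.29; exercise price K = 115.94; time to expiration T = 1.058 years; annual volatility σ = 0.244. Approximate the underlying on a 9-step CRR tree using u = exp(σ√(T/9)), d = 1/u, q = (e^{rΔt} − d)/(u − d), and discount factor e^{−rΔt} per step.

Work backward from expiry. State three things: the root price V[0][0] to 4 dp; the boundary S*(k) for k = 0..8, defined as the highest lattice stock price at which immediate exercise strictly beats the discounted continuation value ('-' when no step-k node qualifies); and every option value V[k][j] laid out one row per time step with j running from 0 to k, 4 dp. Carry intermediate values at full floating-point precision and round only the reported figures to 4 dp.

params: Δt=0.11756 u=1.08726 d=0.91975 q=0.51641 e^(-rΔt)=0.99379
t_9 payoffs: 77.1826 70.1238 61.7793 51.9150 40.2542 26.4696 10.1743 0.0000 0.0000 0.0000
t_8: node(8,0) S=42.1392 payoff=73.8008 vs cont=73.0806 → 73.8008 [stop]  node(8,1) S=49.8140 payoff=66.1260 vs cont=65.4058 → 66.1260 [stop]  node(8,2) S=58.8867 payoff=57.0533 vs cont=56.3332 → 57.0533 [stop]  node(8,3) S=69.6117 payoff=46.3283 vs cont=45.6082 → 46.3283 [stop]  node(8,4) S=82.2900 payoff=33.6500 vs cont=32.9299 → 33.6500 [stop]  node(8,5) S=97.2774 payoff=18.6626 vs cont=17.9424 → 18.6626 [stop]  node(8,6) S=114.9945 payoff=0.9455 vs cont=4.8897 → 4.8897 [wait]  node(8,7) S=135.9384 payoff=0.0000 vs cont=0.0000 → 0.0000 [wait]  node(8,8) S=160.6968 payoff=0.0000 vs cont=0.0000 → 0.0000 [wait]  ⇒ S*(8)=97.2774
t_7: node(7,0) S=45.8162 payoff=70.1238 vs cont=69.4037 → 70.1238 [stop]  node(7,1) S=54.1607 payoff=61.7793 vs cont=61.0592 → 61.7793 [stop]  node(7,2) S=64.0250 payoff=51.9150 vs cont=51.1949 → 51.9150 [stop]  node(7,3) S=75.6858 payoff=40.2542 vs cont=39.5341 → 40.2542 [stop]  node(7,4) S=89.4704 payoff=26.4696 vs cont=25.7494 → 26.4696 [stop]  node(7,5) S=105.7657 payoff=10.1743 vs cont=11.4784 → 11.4784 [wait]  node(7,6) S=125.0287 payoff=0.0000 vs cont=2.3499 → 2.3499 [wait]  node(7,7) S=147.8001 payoff=0.0000 vs cont=0.0000 → 0.0000 [wait]  ⇒ S*(7)=89.4704
t_6: node(6,0) S=49.8140 payoff=66.1260 vs cont=65.4058 → 66.1260 [stop]  node(6,1) S=58.8867 payoff=57.0533 vs cont=56.3332 → 57.0533 [stop]  node(6,2) S=69.6117 payoff=46.3283 vs cont=45.6082 → 46.3283 [stop]  node(6,3) S=82.2900 payoff=33.6500 vs cont=32.9299 → 33.6500 [stop]  node(6,4) S=97.2774 payoff=18.6626 vs cont=18.6117 → 18.6626 [stop]  node(6,5) S=114.9945 payoff=0.9455 vs cont=6.7224 → 6.7224 [wait]  node(6,6) S=135.9384 payoff=0.0000 vs cont=1.1293 → 1.1293 [wait]  ⇒ S*(6)=97.2774
t_5: node(5,0) S=54.1607 payoff=61.7793 vs cont=61.0592 → 61.7793 [stop]  node(5,1) S=64.0250 payoff=51.9150 vs cont=51.1949 → 51.9150 [stop]  node(5,2) S=75.6858 payoff=40.2542 vs cont=39.5341 → 40.2542 [stop]  node(5,3) S=89.4704 payoff=26.4696 vs cont=25.7494 → 26.4696 [stop]  node(5,4) S=105.7657 payoff=10.1743 vs cont=12.4189 → 12.4189 [wait]  node(5,5) S=125.0287 payoff=0.0000 vs cont=3.8103 → 3.8103 [wait]  ⇒ S*(5)=89.4704
t_4: node(4,0) S=58.8867 payoff=57.0533 vs cont=56.3332 → 57.0533 [stop]  node(4,1) S=69.6117 payoff=46.3283 vs cont=45.6082 → 46.3283 [stop]  node(4,2) S=82.2900 payoff=33.6500 vs cont=32.9299 → 33.6500 [stop]  node(4,3) S=97.2774 payoff=18.6626 vs cont=19.0944 → 19.0944 [wait]  node(4,4) S=114.9945 payoff=0.9455 vs cont=7.9238 → 7.9238 [wait]  ⇒ S*(4)=82.2900
t_3: node(3,0) S=64.0250 payoff=51.9150 vs cont=51.1949 → 51.9150 [stop]  node(3,1) S=75.6858 payoff=40.2542 vs cont=39.5341 → 40.2542 [stop]  node(3,2) S=89.4704 payoff=26.4696 vs cont=25.9711 → 26.4696 [stop]  node(3,3) S=105.7657 payoff=10.1743 vs cont=13.2431 → 13.2431 [wait]  ⇒ S*(3)=89.4704
t_2: node(2,0) S=69.6117 payoff=46.3283 vs cont=45.6082 → 46.3283 [stop]  node(2,1) S=82.2900 payoff=33.6500 vs cont=32.9299 → 33.6500 [stop]  node(2,2) S=97.2774 payoff=18.6626 vs cont=19.5173 → 19.5173 [wait]  ⇒ S*(2)=82.2900
t_1: node(1,0) S=75.6858 payoff=40.2542 vs cont=39.5341 → 40.2542 [stop]  node(1,1) S=89.4704 payoff=26.4696 vs cont=26.1881 → 26.4696 [stop]  ⇒ S*(1)=89.4704
t_0: node(0,0) S=82.2900 payoff=33.6500 vs cont=32.9299 → 33.6500 [stop]  ⇒ S*(0)=82.2900

price = 33.6500
boundary = 82.2900 89.4704 82.2900 89.4704 82.2900 89.4704 97.2774 89.4704 97.2774
tree:
33.6500
40.2542 26.4696
46.3283 33.6500 19.5173
51.9150 40.2542 26.4696 13.2431
57.0533 46.3283 33.6500 19.0944 7.9238
61.7793 51.9150 40.2542 26.4696 12.4189 3.8103
66.1260 57.0533 46.3283 33.6500 18.6626 6.7224 1.1293
70.1238 61.7793 51.9150 40.2542 26.4696 11.4784 2.3499 0.0000
73.8008 66.1260 57.0533 46.3283 33.6500 18.6626 4.8897 0.0000 0.0000
77.1826 70.1238 61.7793 51.9150 40.2542 26.4696 10.1743 0.0000 0.0000 0.0000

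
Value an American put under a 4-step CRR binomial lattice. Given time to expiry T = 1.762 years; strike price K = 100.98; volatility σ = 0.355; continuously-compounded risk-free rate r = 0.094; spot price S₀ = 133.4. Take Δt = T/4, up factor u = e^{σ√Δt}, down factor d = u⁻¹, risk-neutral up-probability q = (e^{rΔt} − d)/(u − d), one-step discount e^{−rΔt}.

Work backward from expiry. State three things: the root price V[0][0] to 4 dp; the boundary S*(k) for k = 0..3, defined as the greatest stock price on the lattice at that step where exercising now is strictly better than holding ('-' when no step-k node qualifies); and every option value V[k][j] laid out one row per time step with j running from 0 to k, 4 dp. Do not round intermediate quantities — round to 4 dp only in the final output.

price = 5.6952
boundary = - - - 65.7928
tree:
5.6952
10.8068 1.6210
19.9185 3.5967 0.0000
35.1872 7.9804 0.0000 0.0000
48.9981 17.7070 0.0000 0.0000 0.0000

Δt=0.44050, u=1.26569, d=0.79009, q=0.53026, disc=e^(-rΔt)=0.95944
k=4 terminal: V=max(K-S,0) → 48.9981 17.7070 0.0000 0.0000 0.0000
k=3: j=0 S=65.7928 intr=35.1872 cont=31.0913 V=35.1872[EX]; j=1 S=105.3974 intr=0.0000 cont=7.9804 V=7.9804[hold]; j=2 S=168.8425 intr=0.0000 cont=0.0000 V=0.0000[hold]; j=3 S=270.4790 intr=0.0000 cont=0.0000 V=0.0000[hold]  S*(3)=65.7928
k=2: j=0 S=83.2730 intr=17.7070 cont=19.9185 V=19.9185[hold]; j=1 S=133.4000 intr=0.0000 cont=3.5967 V=3.5967[hold]; j=2 S=213.7015 intr=0.0000 cont=0.0000 V=0.0000[hold]  S*(2)=-
k=1: j=0 S=105.3974 intr=0.0000 cont=10.8068 V=10.8068[hold]; j=1 S=168.8425 intr=0.0000 cont=1.6210 V=1.6210[hold]  S*(1)=-
k=0: j=0 S=133.4000 intr=0.0000 cont=5.6952 V=5.6952[hold]  S*(0)=-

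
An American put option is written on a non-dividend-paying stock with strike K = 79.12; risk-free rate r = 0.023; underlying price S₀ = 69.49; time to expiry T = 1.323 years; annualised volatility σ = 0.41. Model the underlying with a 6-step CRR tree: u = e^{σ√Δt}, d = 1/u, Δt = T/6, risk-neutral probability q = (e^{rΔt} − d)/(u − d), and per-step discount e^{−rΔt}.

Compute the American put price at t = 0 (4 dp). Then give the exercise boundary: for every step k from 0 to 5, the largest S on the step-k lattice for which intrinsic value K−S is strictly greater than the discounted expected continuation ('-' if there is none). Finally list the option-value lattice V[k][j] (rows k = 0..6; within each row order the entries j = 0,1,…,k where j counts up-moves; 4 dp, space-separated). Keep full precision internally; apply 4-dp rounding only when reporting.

params: Δt=0.22050 u=1.21231 d=0.82487 q=0.46514 e^(-rΔt)=0.99494
t_6 payoffs: 57.2300 46.9485 31.8379 9.6300 0.0000 0.0000 0.0000
t_5: node(5,0) S=26.5374 payoff=52.5826 vs cont=52.1823 → 52.5826 [stop]  node(5,1) S=39.0017 payoff=40.1183 vs cont=39.7180 → 40.1183 [stop]  node(5,2) S=57.3204 payoff=21.7996 vs cont=21.3993 → 21.7996 [stop]  node(5,3) S=84.2432 payoff=0.0000 vs cont=5.1246 → 5.1246 [wait]  node(5,4) S=123.8114 payoff=0.0000 vs cont=0.0000 → 0.0000 [wait]  node(5,5) S=181.9642 payoff=0.0000 vs cont=0.0000 → 0.0000 [wait]  ⇒ S*(5)=57.3204
t_4: node(4,0) S=32.1715 payoff=46.9485 vs cont=46.5483 → 46.9485 [stop]  node(4,1) S=47.2821 payoff=31.8379 vs cont=31.4377 → 31.8379 [stop]  node(4,2) S=69.4900 payoff=9.6300 vs cont=13.9723 → 13.9723 [wait]  node(4,3) S=102.1287 payoff=0.0000 vs cont=2.7271 → 2.7271 [wait]  node(4,4) S=150.0974 payoff=0.0000 vs cont=0.0000 → 0.0000 [wait]  ⇒ S*(4)=47.2821
t_3: node(3,0) S=39.0017 payoff=40.1183 vs cont=39.7180 → 40.1183 [stop]  node(3,1) S=57.3204 payoff=21.7996 vs cont=23.4089 → 23.4089 [wait]  node(3,2) S=84.2432 payoff=0.0000 vs cont=8.6975 → 8.6975 [wait]  node(3,3) S=123.8114 payoff=0.0000 vs cont=1.4512 → 1.4512 [wait]  ⇒ S*(3)=39.0017
t_2: node(2,0) S=47.2821 payoff=31.8379 vs cont=32.1824 → 32.1824 [wait]  node(2,1) S=69.4900 payoff=9.6300 vs cont=16.4822 → 16.4822 [wait]  node(2,2) S=102.1287 payoff=0.0000 vs cont=5.3000 → 5.3000 [wait]  ⇒ S*(2)=-
t_1: node(1,0) S=57.3204 payoff=21.7996 vs cont=24.7538 → 24.7538 [wait]  node(1,1) S=84.2432 payoff=0.0000 vs cont=11.2239 → 11.2239 [wait]  ⇒ S*(1)=-
t_0: node(0,0) S=69.4900 payoff=9.6300 vs cont=18.3671 → 18.3671 [wait]  ⇒ S*(0)=-

price = 18.3671
boundary = - - - 39.0017 47.2821 57.3204
tree:
18.3671
24.7538 11.2239
32.1824 16.4822 5.3000
40.1183 23.4089 8.6975 1.4512
46.9485 31.8379 13.9723 2.7271 0.0000
52.5826 40.1183 21.7996 5.1246 0.0000 0.0000
57.2300 46.9485 31.8379 9.6300 0.0000 0.0000 0.0000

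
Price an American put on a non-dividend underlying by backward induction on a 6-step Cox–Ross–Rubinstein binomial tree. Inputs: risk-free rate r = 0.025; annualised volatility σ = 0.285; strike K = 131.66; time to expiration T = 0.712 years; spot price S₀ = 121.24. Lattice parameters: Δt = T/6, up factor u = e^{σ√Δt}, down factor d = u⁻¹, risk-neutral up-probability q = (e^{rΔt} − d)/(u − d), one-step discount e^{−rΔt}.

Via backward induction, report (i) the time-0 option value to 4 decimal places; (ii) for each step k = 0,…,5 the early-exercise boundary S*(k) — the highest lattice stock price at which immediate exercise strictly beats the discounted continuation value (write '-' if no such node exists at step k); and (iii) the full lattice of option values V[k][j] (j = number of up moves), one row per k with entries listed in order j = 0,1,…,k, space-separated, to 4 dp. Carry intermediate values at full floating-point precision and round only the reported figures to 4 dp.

price = 17.2671
boundary = - - - 90.3094 99.6255 109.9027
tree:
17.2671
24.0383 10.3404
32.2239 15.6840 4.8542
41.3506 22.9420 8.2424 1.3653
49.7956 32.0345 13.6394 2.6881 0.0000
57.4508 41.3506 21.7573 5.2924 0.0000 0.0000
64.3902 49.7956 32.0345 10.4200 0.0000 0.0000 0.0000

Δt=0.11867  u=1.10316  d=0.90649  q=0.49058  discount=0.99704
step 6 (expiry): payoffs max(K−S,0) = 64.3902 49.7956 32.0345 10.4200 0.0000 0.0000 0.0000
step 5: (k=5,j=0): S=74.2092, (K−S)⁺=57.4508, hold=57.0608 ⇒ V=57.4508 exercise | (k=5,j=1): S=90.3094, (K−S)⁺=41.3506, hold=40.9606 ⇒ V=41.3506 exercise | (k=5,j=2): S=109.9027, (K−S)⁺=21.7573, hold=21.3673 ⇒ V=21.7573 exercise | (k=5,j=3): S=133.7469, (K−S)⁺=0.0000, hold=5.2924 ⇒ V=5.2924 continue | (k=5,j=4): S=162.7642, (K−S)⁺=0.0000, hold=0.0000 ⇒ V=0.0000 continue | (k=5,j=5): S=198.0771, (K−S)⁺=0.0000, hold=0.0000 ⇒ V=0.0000 continue  boundary S*=109.9027
step 4: (k=4,j=0): S=81.8644, (K−S)⁺=49.7956, hold=49.4056 ⇒ V=49.7956 exercise | (k=4,j=1): S=99.6255, (K−S)⁺=32.0345, hold=31.6445 ⇒ V=32.0345 exercise | (k=4,j=2): S=121.2400, (K−S)⁺=10.4200, hold=13.6394 ⇒ V=13.6394 continue | (k=4,j=3): S=147.5439, (K−S)⁺=0.0000, hold=2.6881 ⇒ V=2.6881 continue | (k=4,j=4): S=179.5546, (K−S)⁺=0.0000, hold=0.0000 ⇒ V=0.0000 continue  boundary S*=99.6255
step 3: (k=3,j=0): S=90.3094, (K−S)⁺=41.3506, hold=40.9606 ⇒ V=41.3506 exercise | (k=3,j=1): S=109.9027, (K−S)⁺=21.7573, hold=22.9420 ⇒ V=22.9420 continue | (k=3,j=2): S=133.7469, (K−S)⁺=0.0000, hold=8.2424 ⇒ V=8.2424 continue | (k=3,j=3): S=162.7642, (K−S)⁺=0.0000, hold=1.3653 ⇒ V=1.3653 continue  boundary S*=90.3094
step 2: (k=2,j=0): S=99.6255, (K−S)⁺=32.0345, hold=32.2239 ⇒ V=32.2239 continue | (k=2,j=1): S=121.2400, (K−S)⁺=10.4200, hold=15.6840 ⇒ V=15.6840 continue | (k=2,j=2): S=147.5439, (K−S)⁺=0.0000, hold=4.8542 ⇒ V=4.8542 continue  boundary S*=-
step 1: (k=1,j=0): S=109.9027, (K−S)⁺=21.7573, hold=24.0383 ⇒ V=24.0383 continue | (k=1,j=1): S=133.7469, (K−S)⁺=0.0000, hold=10.3404 ⇒ V=10.3404 continue  boundary S*=-
step 0: (k=0,j=0): S=121.2400, (K−S)⁺=10.4200, hold=17.2671 ⇒ V=17.2671 continue  boundary S*=-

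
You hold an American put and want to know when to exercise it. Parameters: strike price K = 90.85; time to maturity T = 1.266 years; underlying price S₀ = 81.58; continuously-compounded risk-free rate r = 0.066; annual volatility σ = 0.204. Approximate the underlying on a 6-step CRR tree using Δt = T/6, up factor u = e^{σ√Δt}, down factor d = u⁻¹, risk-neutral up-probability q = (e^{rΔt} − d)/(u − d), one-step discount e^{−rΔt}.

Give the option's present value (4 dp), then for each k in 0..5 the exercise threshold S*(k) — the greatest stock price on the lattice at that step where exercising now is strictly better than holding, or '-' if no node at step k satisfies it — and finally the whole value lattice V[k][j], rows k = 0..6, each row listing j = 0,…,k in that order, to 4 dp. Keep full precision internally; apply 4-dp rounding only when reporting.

Δt=0.21100, u=1.09824, d=0.91055, q=0.55131, disc=e^(-rΔt)=0.98617
k=6 terminal: V=max(K-S,0) → 44.3551 34.7713 23.2120 9.2700 0.0000 0.0000 0.0000
k=5: j=0 S=51.0625 intr=39.7875 cont=38.5311 V=39.7875[EX]; j=1 S=61.5878 intr=29.2622 cont=28.0058 V=29.2622[EX]; j=2 S=74.2826 intr=16.5674 cont=15.3110 V=16.5674[EX]; j=3 S=89.5942 intr=1.2558 cont=4.1019 V=4.1019[hold]; j=4 S=108.0620 intr=0.0000 cont=0.0000 V=0.0000[hold]; j=5 S=130.3364 intr=0.0000 cont=0.0000 V=0.0000[hold]  S*(5)=74.2826
k=4: j=0 S=56.0787 intr=34.7713 cont=33.5149 V=34.7713[EX]; j=1 S=67.6380 intr=23.2120 cont=21.9556 V=23.2120[EX]; j=2 S=81.5800 intr=9.2700 cont=9.5610 V=9.5610[hold]; j=3 S=98.3958 intr=0.0000 cont=1.8150 V=1.8150[hold]; j=4 S=118.6777 intr=0.0000 cont=0.0000 V=0.0000[hold]  S*(4)=67.6380
k=3: j=0 S=61.5878 intr=29.2622 cont=28.0058 V=29.2622[EX]; j=1 S=74.2826 intr=16.5674 cont=15.4691 V=16.5674[EX]; j=2 S=89.5942 intr=1.2558 cont=5.2174 V=5.2174[hold]; j=3 S=108.0620 intr=0.0000 cont=0.8031 V=0.8031[hold]  S*(3)=74.2826
k=2: j=0 S=67.6380 intr=23.2120 cont=21.9556 V=23.2120[EX]; j=1 S=81.5800 intr=9.2700 cont=10.1675 V=10.1675[hold]; j=2 S=98.3958 intr=0.0000 cont=2.7453 V=2.7453[hold]  S*(2)=67.6380
k=1: j=0 S=74.2826 intr=16.5674 cont=15.7989 V=16.5674[EX]; j=1 S=89.5942 intr=1.2558 cont=5.9915 V=5.9915[hold]  S*(1)=74.2826
k=0: j=0 S=81.5800 intr=9.2700 cont=10.5884 V=10.5884[hold]  S*(0)=-

price = 10.5884
boundary = - 74.2826 67.6380 74.2826 67.6380 74.2826
tree:
10.5884
16.5674 5.9915
23.2120 10.1675 2.7453
29.2622 16.5674 5.2174 0.8031
34.7713 23.2120 9.5610 1.8150 0.0000
39.7875 29.2622 16.5674 4.1019 0.0000 0.0000
44.3551 34.7713 23.2120 9.2700 0.0000 0.0000 0.0000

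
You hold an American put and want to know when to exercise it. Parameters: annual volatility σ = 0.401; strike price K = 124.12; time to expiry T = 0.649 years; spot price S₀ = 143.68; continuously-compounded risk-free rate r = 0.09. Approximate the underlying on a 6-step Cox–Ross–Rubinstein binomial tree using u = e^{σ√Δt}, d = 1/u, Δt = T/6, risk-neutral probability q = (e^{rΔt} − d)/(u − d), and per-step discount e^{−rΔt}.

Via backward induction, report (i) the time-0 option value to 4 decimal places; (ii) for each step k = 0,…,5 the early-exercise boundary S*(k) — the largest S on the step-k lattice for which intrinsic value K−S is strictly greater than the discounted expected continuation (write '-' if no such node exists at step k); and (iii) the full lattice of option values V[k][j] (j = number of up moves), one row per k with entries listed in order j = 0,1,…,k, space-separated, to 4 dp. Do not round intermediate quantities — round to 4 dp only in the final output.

Δt=0.10817, u=1.14098, d=0.87644, q=0.50406, disc=e^(-rΔt)=0.99031
k=6 terminal: V=max(K-S,0) → 58.9964 39.3405 13.7519 0.0000 0.0000 0.0000 0.0000
k=5: j=0 S=74.3044 intr=49.8156 cont=48.6132 V=49.8156[EX]; j=1 S=96.7313 intr=27.3887 cont=26.1862 V=27.3887[EX]; j=2 S=125.9273 intr=0.0000 cont=6.7541 V=6.7541[hold]; j=3 S=163.9354 intr=0.0000 cont=0.0000 V=0.0000[hold]; j=4 S=213.4152 intr=0.0000 cont=0.0000 V=0.0000[hold]; j=5 S=277.8293 intr=0.0000 cont=0.0000 V=0.0000[hold]  S*(5)=96.7313
k=4: j=0 S=84.7795 intr=39.3405 cont=38.1380 V=39.3405[EX]; j=1 S=110.3681 intr=13.7519 cont=16.8231 V=16.8231[hold]; j=2 S=143.6800 intr=0.0000 cont=3.3172 V=3.3172[hold]; j=3 S=187.0463 intr=0.0000 cont=0.0000 V=0.0000[hold]; j=4 S=243.5016 intr=0.0000 cont=0.0000 V=0.0000[hold]  S*(4)=84.7795
k=3: j=0 S=96.7313 intr=27.3887 cont=27.7193 V=27.7193[hold]; j=1 S=125.9273 intr=0.0000 cont=9.9183 V=9.9183[hold]; j=2 S=163.9354 intr=0.0000 cont=1.6292 V=1.6292[hold]; j=3 S=213.4152 intr=0.0000 cont=0.0000 V=0.0000[hold]  S*(3)=-
k=2: j=0 S=110.3681 intr=13.7519 cont=18.5649 V=18.5649[hold]; j=1 S=143.6800 intr=0.0000 cont=5.6845 V=5.6845[hold]; j=2 S=187.0463 intr=0.0000 cont=0.8002 V=0.8002[hold]  S*(2)=-
k=1: j=0 S=125.9273 intr=0.0000 cont=11.9555 V=11.9555[hold]; j=1 S=163.9354 intr=0.0000 cont=3.1913 V=3.1913[hold]  S*(1)=-
k=0: j=0 S=143.6800 intr=0.0000 cont=7.4648 V=7.4648[hold]  S*(0)=-

price = 7.4648
boundary = - - - - 84.7795 96.7313
tree:
7.4648
11.9555 3.1913
18.5649 5.6845 0.8002
27.7193 9.9183 1.6292 0.0000
39.3405 16.8231 3.3172 0.0000 0.0000
49.8156 27.3887 6.7541 0.0000 0.0000 0.0000
58.9964 39.3405 13.7519 0.0000 0.0000 0.0000 0.0000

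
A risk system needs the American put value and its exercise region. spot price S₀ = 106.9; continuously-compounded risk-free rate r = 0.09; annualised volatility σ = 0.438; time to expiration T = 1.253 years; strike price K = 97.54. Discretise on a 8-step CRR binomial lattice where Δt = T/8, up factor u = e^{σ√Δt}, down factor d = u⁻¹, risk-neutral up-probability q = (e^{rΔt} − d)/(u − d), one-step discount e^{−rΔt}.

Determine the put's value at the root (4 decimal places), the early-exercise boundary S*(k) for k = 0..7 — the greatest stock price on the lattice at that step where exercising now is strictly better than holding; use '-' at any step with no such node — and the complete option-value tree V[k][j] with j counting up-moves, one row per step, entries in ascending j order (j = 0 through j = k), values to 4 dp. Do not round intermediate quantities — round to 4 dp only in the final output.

price = 11.5117
boundary = - - - 63.5525 53.4381 63.5525 53.4381 63.5525
tree:
11.5117
17.0492 6.2475
24.4974 10.0130 2.6226
33.9875 15.6116 4.6442 0.6556
44.1019 23.5260 8.0637 1.3231 0.0000
52.6066 33.9875 13.6313 2.6706 0.0000 0.0000
59.7577 44.1019 22.1760 5.3902 0.0000 0.0000 0.0000
65.7708 52.6066 33.9875 10.8794 0.0000 0.0000 0.0000 0.0000
70.8269 59.7577 44.1019 21.9587 0.0000 0.0000 0.0000 0.0000 0.0000

Δt=0.15662  u=1.18927  d=0.84085  q=0.49752  discount=0.98600
step 8 (expiry): payoffs max(K−S,0) = 70.8269 59.7577 44.1019 21.9587 0.0000 0.0000 0.0000 0.0000 0.0000
step 7: (k=7,j=0): S=31.7692, (K−S)⁺=65.7708, hold=64.4055 ⇒ V=65.7708 exercise | (k=7,j=1): S=44.9334, (K−S)⁺=52.6066, hold=51.2413 ⇒ V=52.6066 exercise | (k=7,j=2): S=63.5525, (K−S)⁺=33.9875, hold=32.6222 ⇒ V=33.9875 exercise | (k=7,j=3): S=89.8868, (K−S)⁺=7.6532, hold=10.8794 ⇒ V=10.8794 continue | (k=7,j=4): S=127.1333, (K−S)⁺=0.0000, hold=0.0000 ⇒ V=0.0000 continue | (k=7,j=5): S=179.8136, (K−S)⁺=0.0000, hold=0.0000 ⇒ V=0.0000 continue | (k=7,j=6): S=254.3231, (K−S)⁺=0.0000, hold=0.0000 ⇒ V=0.0000 continue | (k=7,j=7): S=359.7071, (K−S)⁺=0.0000, hold=0.0000 ⇒ V=0.0000 continue  boundary S*=63.5525
step 6: (k=6,j=0): S=37.7823, (K−S)⁺=59.7577, hold=58.3924 ⇒ V=59.7577 exercise | (k=6,j=1): S=53.4381, (K−S)⁺=44.1019, hold=42.7366 ⇒ V=44.1019 exercise | (k=6,j=2): S=75.5813, (K−S)⁺=21.9587, hold=22.1760 ⇒ V=22.1760 continue | (k=6,j=3): S=106.9000, (K−S)⁺=0.0000, hold=5.3902 ⇒ V=5.3902 continue | (k=6,j=4): S=151.1962, (K−S)⁺=0.0000, hold=0.0000 ⇒ V=0.0000 continue | (k=6,j=5): S=213.8475, (K−S)⁺=0.0000, hold=0.0000 ⇒ V=0.0000 continue | (k=6,j=6): S=302.4596, (K−S)⁺=0.0000, hold=0.0000 ⇒ V=0.0000 continue  boundary S*=53.4381
step 5: (k=5,j=0): S=44.9334, (K−S)⁺=52.6066, hold=51.2413 ⇒ V=52.6066 exercise | (k=5,j=1): S=63.5525, (K−S)⁺=33.9875, hold=32.7288 ⇒ V=33.9875 exercise | (k=5,j=2): S=89.8868, (K−S)⁺=7.6532, hold=13.6313 ⇒ V=13.6313 continue | (k=5,j=3): S=127.1333, (K−S)⁺=0.0000, hold=2.6706 ⇒ V=2.6706 continue | (k=5,j=4): S=179.8136, (K−S)⁺=0.0000, hold=0.0000 ⇒ V=0.0000 continue | (k=5,j=5): S=254.3231, (K−S)⁺=0.0000, hold=0.0000 ⇒ V=0.0000 continue  boundary S*=63.5525
step 4: (k=4,j=0): S=53.4381, (K−S)⁺=44.1019, hold=42.7366 ⇒ V=44.1019 exercise | (k=4,j=1): S=75.5813, (K−S)⁺=21.9587, hold=23.5260 ⇒ V=23.5260 continue | (k=4,j=2): S=106.9000, (K−S)⁺=0.0000, hold=8.0637 ⇒ V=8.0637 continue | (k=4,j=3): S=151.1962, (K−S)⁺=0.0000, hold=1.3231 ⇒ V=1.3231 continue | (k=4,j=4): S=213.8475, (K−S)⁺=0.0000, hold=0.0000 ⇒ V=0.0000 continue  boundary S*=53.4381
step 3: (k=3,j=0): S=63.5525, (K−S)⁺=33.9875, hold=33.3910 ⇒ V=33.9875 exercise | (k=3,j=1): S=89.8868, (K−S)⁺=7.6532, hold=15.6116 ⇒ V=15.6116 continue | (k=3,j=2): S=127.1333, (K−S)⁺=0.0000, hold=4.6442 ⇒ V=4.6442 continue | (k=3,j=3): S=179.8136, (K−S)⁺=0.0000, hold=0.6556 ⇒ V=0.6556 continue  boundary S*=63.5525
step 2: (k=2,j=0): S=75.5813, (K−S)⁺=21.9587, hold=24.4974 ⇒ V=24.4974 continue | (k=2,j=1): S=106.9000, (K−S)⁺=0.0000, hold=10.0130 ⇒ V=10.0130 continue | (k=2,j=2): S=151.1962, (K−S)⁺=0.0000, hold=2.6226 ⇒ V=2.6226 continue  boundary S*=-
step 1: (k=1,j=0): S=89.8868, (K−S)⁺=7.6532, hold=17.0492 ⇒ V=17.0492 continue | (k=1,j=1): S=127.1333, (K−S)⁺=0.0000, hold=6.2475 ⇒ V=6.2475 continue  boundary S*=-
step 0: (k=0,j=0): S=106.9000, (K−S)⁺=0.0000, hold=11.5117 ⇒ V=11.5117 continue  boundary S*=-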